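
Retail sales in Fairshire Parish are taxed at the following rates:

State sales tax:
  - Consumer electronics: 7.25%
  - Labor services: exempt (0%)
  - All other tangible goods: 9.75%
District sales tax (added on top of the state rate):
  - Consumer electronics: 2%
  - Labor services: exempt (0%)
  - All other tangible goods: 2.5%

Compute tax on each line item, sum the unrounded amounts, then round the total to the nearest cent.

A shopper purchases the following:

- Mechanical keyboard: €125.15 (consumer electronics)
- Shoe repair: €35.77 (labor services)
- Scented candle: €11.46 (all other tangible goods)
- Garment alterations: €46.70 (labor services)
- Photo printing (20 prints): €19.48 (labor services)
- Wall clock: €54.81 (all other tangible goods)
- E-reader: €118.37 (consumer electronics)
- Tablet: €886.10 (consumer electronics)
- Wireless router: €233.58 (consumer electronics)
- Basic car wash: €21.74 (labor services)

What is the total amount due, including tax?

Mechanical keyboard €125.15: consumer electronics → 7.25% + 2% district = 9.25% → €11.576375
Shoe repair €35.77: labor services → 0% + 0% district = 0% → €0.00
Scented candle €11.46: all other tangible goods → 9.75% + 2.5% district = 12.25% → €1.40385
Garment alterations €46.70: labor services → 0% + 0% district = 0% → €0.00
Photo printing (20 prints) €19.48: labor services → 0% + 0% district = 0% → €0.00
Wall clock €54.81: all other tangible goods → 9.75% + 2.5% district = 12.25% → €6.714225
E-reader €118.37: consumer electronics → 7.25% + 2% district = 9.25% → €10.949225
Tablet €886.10: consumer electronics → 7.25% + 2% district = 9.25% → €81.96425
Wireless router €233.58: consumer electronics → 7.25% + 2% district = 9.25% → €21.60615
Basic car wash €21.74: labor services → 0% + 0% district = 0% → €0.00
Subtotal = €1553.16; unrounded tax = €134.214075 → €134.21; total due = €1687.37

€1687.37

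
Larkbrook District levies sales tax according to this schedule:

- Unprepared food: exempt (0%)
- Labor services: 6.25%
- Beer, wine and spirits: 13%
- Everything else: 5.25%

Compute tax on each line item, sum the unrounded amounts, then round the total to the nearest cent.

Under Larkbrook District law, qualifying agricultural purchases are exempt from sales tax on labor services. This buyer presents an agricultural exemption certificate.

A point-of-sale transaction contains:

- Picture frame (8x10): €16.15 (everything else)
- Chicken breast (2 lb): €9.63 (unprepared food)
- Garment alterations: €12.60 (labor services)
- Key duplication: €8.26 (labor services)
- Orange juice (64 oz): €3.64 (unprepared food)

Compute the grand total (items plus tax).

€51.13

Picture frame (8x10) €16.15: everything else → 5.25% → €0.847875
Chicken breast (2 lb) €9.63: unprepared food → 0% → €0.00
Garment alterations €12.60: labor services, buyer-exempt → 0% → €0.00
Key duplication €8.26: labor services, buyer-exempt → 0% → €0.00
Orange juice (64 oz) €3.64: unprepared food → 0% → €0.00
Subtotal = €50.28; unrounded tax = €0.847875 → €0.85; total due = €51.13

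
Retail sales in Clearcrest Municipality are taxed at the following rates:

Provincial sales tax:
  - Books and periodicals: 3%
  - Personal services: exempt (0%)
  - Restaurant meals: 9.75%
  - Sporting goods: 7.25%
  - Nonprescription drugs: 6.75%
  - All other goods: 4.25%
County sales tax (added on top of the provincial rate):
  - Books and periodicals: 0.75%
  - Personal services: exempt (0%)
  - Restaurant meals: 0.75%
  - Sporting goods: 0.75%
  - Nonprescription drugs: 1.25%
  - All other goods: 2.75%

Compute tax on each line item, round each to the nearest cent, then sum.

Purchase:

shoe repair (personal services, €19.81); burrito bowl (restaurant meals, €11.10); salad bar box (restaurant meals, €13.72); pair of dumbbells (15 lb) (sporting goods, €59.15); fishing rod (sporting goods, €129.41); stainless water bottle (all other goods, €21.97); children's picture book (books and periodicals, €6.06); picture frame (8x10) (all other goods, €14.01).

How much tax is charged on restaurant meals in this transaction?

€2.61

Burrito bowl €11.10: restaurant meals → 9.75% + 0.75% county = 10.5% → €1.17
Salad bar box €13.72: restaurant meals → 9.75% + 0.75% county = 10.5% → €1.44
Tax on restaurant meals = €1.17 + €1.44 = €2.61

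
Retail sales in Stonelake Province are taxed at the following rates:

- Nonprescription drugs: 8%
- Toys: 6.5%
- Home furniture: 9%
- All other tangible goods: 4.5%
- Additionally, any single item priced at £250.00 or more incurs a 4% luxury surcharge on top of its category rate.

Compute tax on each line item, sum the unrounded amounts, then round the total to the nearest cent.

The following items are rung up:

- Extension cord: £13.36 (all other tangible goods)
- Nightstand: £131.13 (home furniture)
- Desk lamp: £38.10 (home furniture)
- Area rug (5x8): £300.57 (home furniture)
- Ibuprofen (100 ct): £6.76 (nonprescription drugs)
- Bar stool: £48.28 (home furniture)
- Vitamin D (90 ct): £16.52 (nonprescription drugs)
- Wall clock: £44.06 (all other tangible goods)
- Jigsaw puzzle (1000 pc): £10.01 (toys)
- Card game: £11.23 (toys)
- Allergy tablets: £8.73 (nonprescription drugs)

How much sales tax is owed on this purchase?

Extension cord £13.36: all other tangible goods → 4.5% → £0.6012
Nightstand £131.13: home furniture → 9% → £11.8017
Desk lamp £38.10: home furniture → 9% → £3.429
Area rug (5x8) £300.57: home furniture → 9% + 4% surcharge = 13% → £39.0741
Ibuprofen (100 ct) £6.76: nonprescription drugs → 8% → £0.5408
Bar stool £48.28: home furniture → 9% → £4.3452
Vitamin D (90 ct) £16.52: nonprescription drugs → 8% → £1.3216
Wall clock £44.06: all other tangible goods → 4.5% → £1.9827
Jigsaw puzzle (1000 pc) £10.01: toys → 6.5% → £0.65065
Card game £11.23: toys → 6.5% → £0.72995
Allergy tablets £8.73: nonprescription drugs → 8% → £0.6984
Unrounded tax sum = £65.1753 → £65.18

£65.18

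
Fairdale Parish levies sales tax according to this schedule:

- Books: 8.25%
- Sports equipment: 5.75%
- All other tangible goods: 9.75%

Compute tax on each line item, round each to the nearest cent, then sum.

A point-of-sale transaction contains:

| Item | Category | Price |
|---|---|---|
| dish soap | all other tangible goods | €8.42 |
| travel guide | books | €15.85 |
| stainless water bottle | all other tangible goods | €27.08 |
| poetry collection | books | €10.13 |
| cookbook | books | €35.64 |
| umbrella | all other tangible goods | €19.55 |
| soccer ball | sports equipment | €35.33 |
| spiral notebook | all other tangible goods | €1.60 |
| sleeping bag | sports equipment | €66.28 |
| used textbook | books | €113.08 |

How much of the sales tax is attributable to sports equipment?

Soccer ball €35.33: sports equipment → 5.75% → €2.03
Sleeping bag €66.28: sports equipment → 5.75% → €3.81
Tax on sports equipment = €2.03 + €3.81 = €5.84

€5.84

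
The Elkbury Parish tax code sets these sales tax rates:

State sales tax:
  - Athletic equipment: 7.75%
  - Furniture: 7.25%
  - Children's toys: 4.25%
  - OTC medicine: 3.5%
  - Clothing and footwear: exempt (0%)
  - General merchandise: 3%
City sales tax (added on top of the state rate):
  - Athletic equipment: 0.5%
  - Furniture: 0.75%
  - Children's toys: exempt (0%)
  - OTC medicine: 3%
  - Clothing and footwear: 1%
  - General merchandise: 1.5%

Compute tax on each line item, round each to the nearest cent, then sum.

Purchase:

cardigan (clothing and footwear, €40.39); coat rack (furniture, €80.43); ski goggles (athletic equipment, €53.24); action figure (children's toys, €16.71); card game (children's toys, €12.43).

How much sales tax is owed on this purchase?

Cardigan €40.39: clothing and footwear → 0% + 1% city = 1% → €0.40
Coat rack €80.43: furniture → 7.25% + 0.75% city = 8% → €6.43
Ski goggles €53.24: athletic equipment → 7.75% + 0.5% city = 8.25% → €4.39
Action figure €16.71: children's toys → 4.25% + 0% city = 4.25% → €0.71
Card game €12.43: children's toys → 4.25% + 0% city = 4.25% → €0.53
Total tax = €0.40 + €6.43 + €4.39 + €0.71 + €0.53 = €12.46

€12.46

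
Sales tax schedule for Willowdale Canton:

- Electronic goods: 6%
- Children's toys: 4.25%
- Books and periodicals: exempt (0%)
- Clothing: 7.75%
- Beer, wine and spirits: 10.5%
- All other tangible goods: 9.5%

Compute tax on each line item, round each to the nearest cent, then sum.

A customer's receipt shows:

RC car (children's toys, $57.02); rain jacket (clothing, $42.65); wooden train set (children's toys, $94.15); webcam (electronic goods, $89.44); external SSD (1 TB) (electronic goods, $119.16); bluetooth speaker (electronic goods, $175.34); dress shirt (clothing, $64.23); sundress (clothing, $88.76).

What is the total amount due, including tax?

RC car $57.02: children's toys → 4.25% → $2.42
Rain jacket $42.65: clothing → 7.75% → $3.31
Wooden train set $94.15: children's toys → 4.25% → $4.00
Webcam $89.44: electronic goods → 6% → $5.37
External SSD (1 TB) $119.16: electronic goods → 6% → $7.15
Bluetooth speaker $175.34: electronic goods → 6% → $10.52
Dress shirt $64.23: clothing → 7.75% → $4.98
Sundress $88.76: clothing → 7.75% → $6.88
Subtotal = $730.75; tax = $44.63; total due = $775.38

$775.38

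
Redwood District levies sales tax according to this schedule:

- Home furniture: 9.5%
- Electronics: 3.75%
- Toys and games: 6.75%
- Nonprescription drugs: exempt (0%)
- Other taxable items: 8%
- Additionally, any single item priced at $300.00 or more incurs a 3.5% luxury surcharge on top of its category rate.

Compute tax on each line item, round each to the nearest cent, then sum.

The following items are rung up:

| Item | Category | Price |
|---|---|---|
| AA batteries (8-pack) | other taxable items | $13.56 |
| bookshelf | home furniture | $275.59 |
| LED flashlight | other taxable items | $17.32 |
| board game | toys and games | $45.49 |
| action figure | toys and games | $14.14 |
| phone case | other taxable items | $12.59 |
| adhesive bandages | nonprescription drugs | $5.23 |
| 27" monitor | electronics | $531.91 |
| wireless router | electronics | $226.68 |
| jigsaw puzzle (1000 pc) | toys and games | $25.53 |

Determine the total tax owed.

AA batteries (8-pack) $13.56: other taxable items → 8% → $1.08
Bookshelf $275.59: home furniture → 9.5% → $26.18
LED flashlight $17.32: other taxable items → 8% → $1.39
Board game $45.49: toys and games → 6.75% → $3.07
Action figure $14.14: toys and games → 6.75% → $0.95
Phone case $12.59: other taxable items → 8% → $1.01
Adhesive bandages $5.23: nonprescription drugs → 0% → $0.00
27" monitor $531.91: electronics → 3.75% + 3.5% surcharge = 7.25% → $38.56
Wireless router $226.68: electronics → 3.75% → $8.50
Jigsaw puzzle (1000 pc) $25.53: toys and games → 6.75% → $1.72
Total tax = $1.08 + $26.18 + $1.39 + $3.07 + $0.95 + $1.01 + $38.56 + $8.50 + $1.72 = $82.46

$82.46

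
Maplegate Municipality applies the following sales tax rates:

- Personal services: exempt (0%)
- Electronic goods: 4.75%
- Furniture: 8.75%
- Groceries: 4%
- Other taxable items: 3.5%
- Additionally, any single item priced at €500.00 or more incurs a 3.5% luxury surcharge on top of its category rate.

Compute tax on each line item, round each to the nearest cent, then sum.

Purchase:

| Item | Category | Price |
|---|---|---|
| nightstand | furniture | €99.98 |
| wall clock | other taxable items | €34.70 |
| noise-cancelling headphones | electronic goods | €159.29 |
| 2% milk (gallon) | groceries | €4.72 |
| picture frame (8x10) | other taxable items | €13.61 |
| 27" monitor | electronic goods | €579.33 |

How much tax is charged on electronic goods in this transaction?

Noise-cancelling headphones €159.29: electronic goods → 4.75% → €7.57
27" monitor €579.33: electronic goods → 4.75% + 3.5% surcharge = 8.25% → €47.79
Tax on electronic goods = €7.57 + €47.79 = €55.36

€55.36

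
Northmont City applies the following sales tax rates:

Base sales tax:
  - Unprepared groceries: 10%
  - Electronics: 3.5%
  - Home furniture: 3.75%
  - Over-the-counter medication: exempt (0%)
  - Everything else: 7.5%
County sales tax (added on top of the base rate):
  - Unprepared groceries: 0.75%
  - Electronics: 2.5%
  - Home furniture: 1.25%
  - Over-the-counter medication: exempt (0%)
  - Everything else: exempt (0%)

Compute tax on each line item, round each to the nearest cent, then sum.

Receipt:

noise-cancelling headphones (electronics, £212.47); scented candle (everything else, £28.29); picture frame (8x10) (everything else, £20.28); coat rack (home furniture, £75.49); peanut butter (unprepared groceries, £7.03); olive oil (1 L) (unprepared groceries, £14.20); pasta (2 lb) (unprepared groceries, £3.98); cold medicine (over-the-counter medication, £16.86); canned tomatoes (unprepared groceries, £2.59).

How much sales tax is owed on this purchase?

£23.16

Noise-cancelling headphones £212.47: electronics → 3.5% + 2.5% county = 6% → £12.75
Scented candle £28.29: everything else → 7.5% + 0% county = 7.5% → £2.12
Picture frame (8x10) £20.28: everything else → 7.5% + 0% county = 7.5% → £1.52
Coat rack £75.49: home furniture → 3.75% + 1.25% county = 5% → £3.77
Peanut butter £7.03: unprepared groceries → 10% + 0.75% county = 10.75% → £0.76
Olive oil (1 L) £14.20: unprepared groceries → 10% + 0.75% county = 10.75% → £1.53
Pasta (2 lb) £3.98: unprepared groceries → 10% + 0.75% county = 10.75% → £0.43
Cold medicine £16.86: over-the-counter medication → 0% + 0% county = 0% → £0.00
Canned tomatoes £2.59: unprepared groceries → 10% + 0.75% county = 10.75% → £0.28
Total tax = £12.75 + £2.12 + £1.52 + £3.77 + £0.76 + £1.53 + £0.43 + £0.28 = £23.16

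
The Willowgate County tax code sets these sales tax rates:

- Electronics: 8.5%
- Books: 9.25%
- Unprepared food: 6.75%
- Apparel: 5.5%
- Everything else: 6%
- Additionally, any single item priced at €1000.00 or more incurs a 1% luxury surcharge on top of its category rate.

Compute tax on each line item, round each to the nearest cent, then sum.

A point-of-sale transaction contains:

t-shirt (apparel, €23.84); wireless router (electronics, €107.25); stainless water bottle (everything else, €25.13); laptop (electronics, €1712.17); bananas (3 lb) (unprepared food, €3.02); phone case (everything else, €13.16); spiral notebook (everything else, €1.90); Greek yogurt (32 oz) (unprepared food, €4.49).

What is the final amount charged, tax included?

T-shirt €23.84: apparel → 5.5% → €1.31
Wireless router €107.25: electronics → 8.5% → €9.12
Stainless water bottle €25.13: everything else → 6% → €1.51
Laptop €1712.17: electronics → 8.5% + 1% surcharge = 9.5% → €162.66
Bananas (3 lb) €3.02: unprepared food → 6.75% → €0.20
Phone case €13.16: everything else → 6% → €0.79
Spiral notebook €1.90: everything else → 6% → €0.11
Greek yogurt (32 oz) €4.49: unprepared food → 6.75% → €0.30
Subtotal = €1890.96; tax = €176.00; total due = €2066.96

€2066.96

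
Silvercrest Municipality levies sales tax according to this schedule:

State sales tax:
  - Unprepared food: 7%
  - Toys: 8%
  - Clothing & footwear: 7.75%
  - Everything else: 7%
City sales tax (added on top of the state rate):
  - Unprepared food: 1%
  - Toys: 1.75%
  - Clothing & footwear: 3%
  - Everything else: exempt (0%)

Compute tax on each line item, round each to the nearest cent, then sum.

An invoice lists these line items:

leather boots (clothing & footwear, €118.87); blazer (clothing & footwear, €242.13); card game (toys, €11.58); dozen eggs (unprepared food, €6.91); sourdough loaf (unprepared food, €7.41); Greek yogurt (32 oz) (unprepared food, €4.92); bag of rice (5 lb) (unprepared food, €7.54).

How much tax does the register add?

Leather boots €118.87: clothing & footwear → 7.75% + 3% city = 10.75% → €12.78
Blazer €242.13: clothing & footwear → 7.75% + 3% city = 10.75% → €26.03
Card game €11.58: toys → 8% + 1.75% city = 9.75% → €1.13
Dozen eggs €6.91: unprepared food → 7% + 1% city = 8% → €0.55
Sourdough loaf €7.41: unprepared food → 7% + 1% city = 8% → €0.59
Greek yogurt (32 oz) €4.92: unprepared food → 7% + 1% city = 8% → €0.39
Bag of rice (5 lb) €7.54: unprepared food → 7% + 1% city = 8% → €0.60
Total tax = €12.78 + €26.03 + €1.13 + €0.55 + €0.59 + €0.39 + €0.60 = €42.07

€42.07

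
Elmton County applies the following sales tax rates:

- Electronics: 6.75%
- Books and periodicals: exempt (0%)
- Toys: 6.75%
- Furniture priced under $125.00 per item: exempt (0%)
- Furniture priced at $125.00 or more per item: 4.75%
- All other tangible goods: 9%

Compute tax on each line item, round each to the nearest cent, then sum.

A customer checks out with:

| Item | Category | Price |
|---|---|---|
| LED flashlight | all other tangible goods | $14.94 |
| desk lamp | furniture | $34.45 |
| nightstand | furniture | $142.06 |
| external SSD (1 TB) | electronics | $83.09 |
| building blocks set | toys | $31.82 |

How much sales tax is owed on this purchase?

$15.85

LED flashlight $14.94: all other tangible goods → 9% → $1.34
Desk lamp $34.45: furniture, under $125.00 → 0% → $0.00
Nightstand $142.06: furniture, $125.00 or more → 4.75% → $6.75
External SSD (1 TB) $83.09: electronics → 6.75% → $5.61
Building blocks set $31.82: toys → 6.75% → $2.15
Total tax = $1.34 + $6.75 + $5.61 + $2.15 = $15.85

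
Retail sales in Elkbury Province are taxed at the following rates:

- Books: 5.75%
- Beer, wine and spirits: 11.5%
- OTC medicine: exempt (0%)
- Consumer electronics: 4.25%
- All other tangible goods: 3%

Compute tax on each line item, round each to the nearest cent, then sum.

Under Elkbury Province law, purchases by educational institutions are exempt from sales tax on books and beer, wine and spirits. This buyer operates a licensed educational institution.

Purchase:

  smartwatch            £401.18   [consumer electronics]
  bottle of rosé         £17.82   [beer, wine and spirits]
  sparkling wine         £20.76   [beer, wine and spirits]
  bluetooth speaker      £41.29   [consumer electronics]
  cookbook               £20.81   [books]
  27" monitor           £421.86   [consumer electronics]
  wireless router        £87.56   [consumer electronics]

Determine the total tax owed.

Smartwatch £401.18: consumer electronics → 4.25% → £17.05
Bottle of rosé £17.82: beer, wine and spirits, buyer-exempt → 0% → £0.00
Sparkling wine £20.76: beer, wine and spirits, buyer-exempt → 0% → £0.00
Bluetooth speaker £41.29: consumer electronics → 4.25% → £1.75
Cookbook £20.81: books, buyer-exempt → 0% → £0.00
27" monitor £421.86: consumer electronics → 4.25% → £17.93
Wireless router £87.56: consumer electronics → 4.25% → £3.72
Total tax = £17.05 + £1.75 + £17.93 + £3.72 = £40.45

£40.45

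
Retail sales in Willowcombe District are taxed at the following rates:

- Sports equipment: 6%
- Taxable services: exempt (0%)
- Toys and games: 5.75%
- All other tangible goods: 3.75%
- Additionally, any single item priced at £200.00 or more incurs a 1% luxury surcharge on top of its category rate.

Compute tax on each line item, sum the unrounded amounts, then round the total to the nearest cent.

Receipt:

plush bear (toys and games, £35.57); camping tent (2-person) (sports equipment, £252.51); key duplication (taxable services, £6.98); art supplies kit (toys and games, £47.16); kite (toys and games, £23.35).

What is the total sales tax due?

Plush bear £35.57: toys and games → 5.75% → £2.045275
Camping tent (2-person) £252.51: sports equipment → 6% + 1% surcharge = 7% → £17.6757
Key duplication £6.98: taxable services → 0% → £0.00
Art supplies kit £47.16: toys and games → 5.75% → £2.7117
Kite £23.35: toys and games → 5.75% → £1.342625
Unrounded tax sum = £23.7753 → £23.78

£23.78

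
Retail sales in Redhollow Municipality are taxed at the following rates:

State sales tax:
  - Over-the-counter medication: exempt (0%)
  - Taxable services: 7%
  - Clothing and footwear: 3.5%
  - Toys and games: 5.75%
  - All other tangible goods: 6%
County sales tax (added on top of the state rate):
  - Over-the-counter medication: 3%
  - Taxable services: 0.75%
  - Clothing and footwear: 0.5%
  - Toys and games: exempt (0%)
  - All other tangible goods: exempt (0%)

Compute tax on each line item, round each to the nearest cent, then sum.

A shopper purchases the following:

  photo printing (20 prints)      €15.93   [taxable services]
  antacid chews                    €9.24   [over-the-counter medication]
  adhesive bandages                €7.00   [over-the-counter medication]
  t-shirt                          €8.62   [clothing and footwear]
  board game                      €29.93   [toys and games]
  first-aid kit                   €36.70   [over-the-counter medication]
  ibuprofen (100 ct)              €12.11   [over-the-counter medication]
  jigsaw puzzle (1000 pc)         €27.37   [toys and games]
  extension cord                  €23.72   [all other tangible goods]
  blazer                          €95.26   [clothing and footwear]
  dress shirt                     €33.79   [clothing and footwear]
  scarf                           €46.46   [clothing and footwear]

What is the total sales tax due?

Photo printing (20 prints) €15.93: taxable services → 7% + 0.75% county = 7.75% → €1.23
Antacid chews €9.24: over-the-counter medication → 0% + 3% county = 3% → €0.28
Adhesive bandages €7.00: over-the-counter medication → 0% + 3% county = 3% → €0.21
T-shirt €8.62: clothing and footwear → 3.5% + 0.5% county = 4% → €0.34
Board game €29.93: toys and games → 5.75% + 0% county = 5.75% → €1.72
First-aid kit €36.70: over-the-counter medication → 0% + 3% county = 3% → €1.10
Ibuprofen (100 ct) €12.11: over-the-counter medication → 0% + 3% county = 3% → €0.36
Jigsaw puzzle (1000 pc) €27.37: toys and games → 5.75% + 0% county = 5.75% → €1.57
Extension cord €23.72: all other tangible goods → 6% + 0% county = 6% → €1.42
Blazer €95.26: clothing and footwear → 3.5% + 0.5% county = 4% → €3.81
Dress shirt €33.79: clothing and footwear → 3.5% + 0.5% county = 4% → €1.35
Scarf €46.46: clothing and footwear → 3.5% + 0.5% county = 4% → €1.86
Total tax = €1.23 + €0.28 + €0.21 + €0.34 + €1.72 + €1.10 + €0.36 + €1.57 + €1.42 + €3.81 + €1.35 + €1.86 = €15.25

€15.25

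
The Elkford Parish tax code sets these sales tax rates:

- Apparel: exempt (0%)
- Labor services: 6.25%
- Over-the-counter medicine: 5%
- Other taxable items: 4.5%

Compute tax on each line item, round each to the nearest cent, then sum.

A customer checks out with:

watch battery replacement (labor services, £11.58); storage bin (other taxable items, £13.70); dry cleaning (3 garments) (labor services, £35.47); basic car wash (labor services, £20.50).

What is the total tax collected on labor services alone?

£4.22

Watch battery replacement £11.58: labor services → 6.25% → £0.72
Dry cleaning (3 garments) £35.47: labor services → 6.25% → £2.22
Basic car wash £20.50: labor services → 6.25% → £1.28
Tax on labor services = £0.72 + £2.22 + £1.28 = £4.22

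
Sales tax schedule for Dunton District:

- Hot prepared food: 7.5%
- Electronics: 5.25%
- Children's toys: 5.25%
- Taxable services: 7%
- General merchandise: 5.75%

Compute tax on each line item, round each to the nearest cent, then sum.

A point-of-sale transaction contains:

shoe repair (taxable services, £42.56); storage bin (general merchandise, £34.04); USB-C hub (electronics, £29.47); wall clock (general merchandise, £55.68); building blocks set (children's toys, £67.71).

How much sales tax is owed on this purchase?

£13.24

Shoe repair £42.56: taxable services → 7% → £2.98
Storage bin £34.04: general merchandise → 5.75% → £1.96
USB-C hub £29.47: electronics → 5.25% → £1.55
Wall clock £55.68: general merchandise → 5.75% → £3.20
Building blocks set £67.71: children's toys → 5.25% → £3.55
Total tax = £2.98 + £1.96 + £1.55 + £3.20 + £3.55 = £13.24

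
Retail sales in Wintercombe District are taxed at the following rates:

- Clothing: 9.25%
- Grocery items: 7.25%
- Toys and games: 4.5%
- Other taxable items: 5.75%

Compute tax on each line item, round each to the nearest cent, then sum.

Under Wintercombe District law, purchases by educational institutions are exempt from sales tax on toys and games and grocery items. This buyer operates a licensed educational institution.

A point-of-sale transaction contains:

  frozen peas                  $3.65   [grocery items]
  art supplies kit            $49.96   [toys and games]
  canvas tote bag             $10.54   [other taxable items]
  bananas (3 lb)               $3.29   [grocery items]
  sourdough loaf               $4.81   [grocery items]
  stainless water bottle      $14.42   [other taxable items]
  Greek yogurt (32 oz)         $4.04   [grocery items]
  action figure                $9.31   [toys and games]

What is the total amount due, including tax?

$101.46

Frozen peas $3.65: grocery items, buyer-exempt → 0% → $0.00
Art supplies kit $49.96: toys and games, buyer-exempt → 0% → $0.00
Canvas tote bag $10.54: other taxable items → 5.75% → $0.61
Bananas (3 lb) $3.29: grocery items, buyer-exempt → 0% → $0.00
Sourdough loaf $4.81: grocery items, buyer-exempt → 0% → $0.00
Stainless water bottle $14.42: other taxable items → 5.75% → $0.83
Greek yogurt (32 oz) $4.04: grocery items, buyer-exempt → 0% → $0.00
Action figure $9.31: toys and games, buyer-exempt → 0% → $0.00
Subtotal = $100.02; tax = $1.44; total due = $101.46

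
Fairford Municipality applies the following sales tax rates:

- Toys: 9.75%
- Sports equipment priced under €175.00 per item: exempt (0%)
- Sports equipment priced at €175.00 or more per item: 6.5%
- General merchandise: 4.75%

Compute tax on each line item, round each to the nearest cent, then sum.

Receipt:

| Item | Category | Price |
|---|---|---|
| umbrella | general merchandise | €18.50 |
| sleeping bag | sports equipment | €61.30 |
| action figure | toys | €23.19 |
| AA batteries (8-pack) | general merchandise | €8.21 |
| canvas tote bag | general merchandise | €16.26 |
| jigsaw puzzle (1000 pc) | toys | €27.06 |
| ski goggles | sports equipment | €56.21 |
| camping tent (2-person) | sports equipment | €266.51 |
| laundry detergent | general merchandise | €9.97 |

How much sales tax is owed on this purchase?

€24.73

Umbrella €18.50: general merchandise → 4.75% → €0.88
Sleeping bag €61.30: sports equipment, under €175.00 → 0% → €0.00
Action figure €23.19: toys → 9.75% → €2.26
AA batteries (8-pack) €8.21: general merchandise → 4.75% → €0.39
Canvas tote bag €16.26: general merchandise → 4.75% → €0.77
Jigsaw puzzle (1000 pc) €27.06: toys → 9.75% → €2.64
Ski goggles €56.21: sports equipment, under €175.00 → 0% → €0.00
Camping tent (2-person) €266.51: sports equipment, €175.00 or more → 6.5% → €17.32
Laundry detergent €9.97: general merchandise → 4.75% → €0.47
Total tax = €0.88 + €2.26 + €0.39 + €0.77 + €2.64 + €17.32 + €0.47 = €24.73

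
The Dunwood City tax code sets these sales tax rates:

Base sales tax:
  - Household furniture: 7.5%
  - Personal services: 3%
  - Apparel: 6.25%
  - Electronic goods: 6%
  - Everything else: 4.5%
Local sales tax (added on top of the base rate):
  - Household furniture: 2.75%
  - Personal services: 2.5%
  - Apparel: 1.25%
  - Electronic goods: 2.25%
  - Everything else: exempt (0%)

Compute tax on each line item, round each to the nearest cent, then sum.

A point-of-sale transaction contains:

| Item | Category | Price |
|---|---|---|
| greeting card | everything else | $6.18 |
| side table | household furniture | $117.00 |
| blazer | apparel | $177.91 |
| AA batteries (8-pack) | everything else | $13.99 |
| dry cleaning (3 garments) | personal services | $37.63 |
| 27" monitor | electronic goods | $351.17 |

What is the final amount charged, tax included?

Greeting card $6.18: everything else → 4.5% + 0% local = 4.5% → $0.28
Side table $117.00: household furniture → 7.5% + 2.75% local = 10.25% → $11.99
Blazer $177.91: apparel → 6.25% + 1.25% local = 7.5% → $13.34
AA batteries (8-pack) $13.99: everything else → 4.5% + 0% local = 4.5% → $0.63
Dry cleaning (3 garments) $37.63: personal services → 3% + 2.5% local = 5.5% → $2.07
27" monitor $351.17: electronic goods → 6% + 2.25% local = 8.25% → $28.97
Subtotal = $703.88; tax = $57.28; total due = $761.16

$761.16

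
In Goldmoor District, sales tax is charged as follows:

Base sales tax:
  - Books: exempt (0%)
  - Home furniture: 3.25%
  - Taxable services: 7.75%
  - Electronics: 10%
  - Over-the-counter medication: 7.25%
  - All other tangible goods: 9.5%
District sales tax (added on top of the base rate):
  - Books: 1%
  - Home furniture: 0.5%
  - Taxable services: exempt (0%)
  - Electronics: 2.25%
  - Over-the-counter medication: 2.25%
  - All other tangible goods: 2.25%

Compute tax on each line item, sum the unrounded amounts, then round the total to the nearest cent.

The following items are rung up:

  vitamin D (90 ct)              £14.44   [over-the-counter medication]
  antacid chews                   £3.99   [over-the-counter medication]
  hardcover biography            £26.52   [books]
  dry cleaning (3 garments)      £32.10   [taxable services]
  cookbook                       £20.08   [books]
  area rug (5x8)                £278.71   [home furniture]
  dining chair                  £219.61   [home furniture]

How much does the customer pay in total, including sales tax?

£618.84

Vitamin D (90 ct) £14.44: over-the-counter medication → 7.25% + 2.25% district = 9.5% → £1.3718
Antacid chews £3.99: over-the-counter medication → 7.25% + 2.25% district = 9.5% → £0.37905
Hardcover biography £26.52: books → 0% + 1% district = 1% → £0.2652
Dry cleaning (3 garments) £32.10: taxable services → 7.75% + 0% district = 7.75% → £2.48775
Cookbook £20.08: books → 0% + 1% district = 1% → £0.2008
Area rug (5x8) £278.71: home furniture → 3.25% + 0.5% district = 3.75% → £10.451625
Dining chair £219.61: home furniture → 3.25% + 0.5% district = 3.75% → £8.235375
Subtotal = £595.45; unrounded tax = £23.3916 → £23.39; total due = £618.84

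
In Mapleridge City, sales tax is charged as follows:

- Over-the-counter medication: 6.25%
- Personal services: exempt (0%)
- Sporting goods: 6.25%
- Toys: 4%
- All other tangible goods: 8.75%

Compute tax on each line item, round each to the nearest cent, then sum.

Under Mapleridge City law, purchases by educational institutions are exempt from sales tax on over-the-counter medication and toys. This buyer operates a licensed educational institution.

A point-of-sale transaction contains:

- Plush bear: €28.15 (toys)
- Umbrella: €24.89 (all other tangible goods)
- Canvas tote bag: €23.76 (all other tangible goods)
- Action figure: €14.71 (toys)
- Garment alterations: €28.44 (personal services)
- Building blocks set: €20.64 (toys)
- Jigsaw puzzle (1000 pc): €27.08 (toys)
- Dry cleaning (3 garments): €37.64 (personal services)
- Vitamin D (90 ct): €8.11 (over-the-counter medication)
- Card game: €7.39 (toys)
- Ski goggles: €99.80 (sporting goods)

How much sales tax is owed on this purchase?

€10.50

Plush bear €28.15: toys, buyer-exempt → 0% → €0.00
Umbrella €24.89: all other tangible goods → 8.75% → €2.18
Canvas tote bag €23.76: all other tangible goods → 8.75% → €2.08
Action figure €14.71: toys, buyer-exempt → 0% → €0.00
Garment alterations €28.44: personal services → 0% → €0.00
Building blocks set €20.64: toys, buyer-exempt → 0% → €0.00
Jigsaw puzzle (1000 pc) €27.08: toys, buyer-exempt → 0% → €0.00
Dry cleaning (3 garments) €37.64: personal services → 0% → €0.00
Vitamin D (90 ct) €8.11: over-the-counter medication, buyer-exempt → 0% → €0.00
Card game €7.39: toys, buyer-exempt → 0% → €0.00
Ski goggles €99.80: sporting goods → 6.25% → €6.24
Total tax = €2.18 + €2.08 + €6.24 = €10.50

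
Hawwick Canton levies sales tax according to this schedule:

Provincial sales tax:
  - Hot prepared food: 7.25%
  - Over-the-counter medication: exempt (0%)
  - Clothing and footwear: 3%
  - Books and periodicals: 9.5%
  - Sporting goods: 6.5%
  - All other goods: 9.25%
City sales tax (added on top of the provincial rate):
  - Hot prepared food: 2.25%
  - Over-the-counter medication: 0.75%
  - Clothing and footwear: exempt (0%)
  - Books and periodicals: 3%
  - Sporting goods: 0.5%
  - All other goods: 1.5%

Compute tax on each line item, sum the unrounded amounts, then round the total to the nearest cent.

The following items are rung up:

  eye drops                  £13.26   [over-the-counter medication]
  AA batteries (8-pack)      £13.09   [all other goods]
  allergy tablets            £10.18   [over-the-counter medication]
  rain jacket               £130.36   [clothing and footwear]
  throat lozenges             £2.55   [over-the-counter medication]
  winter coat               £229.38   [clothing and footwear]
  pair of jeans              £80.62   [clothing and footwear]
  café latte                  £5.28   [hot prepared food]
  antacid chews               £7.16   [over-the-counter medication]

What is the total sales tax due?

£15.37

Eye drops £13.26: over-the-counter medication → 0% + 0.75% city = 0.75% → £0.09945
AA batteries (8-pack) £13.09: all other goods → 9.25% + 1.5% city = 10.75% → £1.407175
Allergy tablets £10.18: over-the-counter medication → 0% + 0.75% city = 0.75% → £0.07635
Rain jacket £130.36: clothing and footwear → 3% + 0% city = 3% → £3.9108
Throat lozenges £2.55: over-the-counter medication → 0% + 0.75% city = 0.75% → £0.019125
Winter coat £229.38: clothing and footwear → 3% + 0% city = 3% → £6.8814
Pair of jeans £80.62: clothing and footwear → 3% + 0% city = 3% → £2.4186
Café latte £5.28: hot prepared food → 7.25% + 2.25% city = 9.5% → £0.5016
Antacid chews £7.16: over-the-counter medication → 0% + 0.75% city = 0.75% → £0.0537
Unrounded tax sum = £15.3682 → £15.37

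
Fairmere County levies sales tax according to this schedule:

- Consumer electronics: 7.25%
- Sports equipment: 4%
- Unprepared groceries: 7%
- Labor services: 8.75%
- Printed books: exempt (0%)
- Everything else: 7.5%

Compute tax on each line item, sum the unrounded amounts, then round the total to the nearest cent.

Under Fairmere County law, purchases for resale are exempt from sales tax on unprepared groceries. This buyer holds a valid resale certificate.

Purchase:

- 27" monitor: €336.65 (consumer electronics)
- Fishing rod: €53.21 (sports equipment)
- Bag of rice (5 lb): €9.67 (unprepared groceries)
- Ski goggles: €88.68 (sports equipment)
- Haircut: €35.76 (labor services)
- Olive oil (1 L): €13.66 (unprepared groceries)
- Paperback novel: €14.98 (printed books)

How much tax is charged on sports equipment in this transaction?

€5.68

Fishing rod €53.21: sports equipment → 4% → €2.1284
Ski goggles €88.68: sports equipment → 4% → €3.5472
Tax on sports equipment: unrounded sum = €5.6756 → €5.68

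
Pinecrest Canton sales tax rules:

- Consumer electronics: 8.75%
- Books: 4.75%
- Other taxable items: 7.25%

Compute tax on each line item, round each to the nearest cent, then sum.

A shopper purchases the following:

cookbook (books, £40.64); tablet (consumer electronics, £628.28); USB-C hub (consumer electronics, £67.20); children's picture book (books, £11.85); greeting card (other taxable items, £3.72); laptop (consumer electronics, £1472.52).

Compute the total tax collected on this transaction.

Cookbook £40.64: books → 4.75% → £1.93
Tablet £628.28: consumer electronics → 8.75% → £54.97
USB-C hub £67.20: consumer electronics → 8.75% → £5.88
Children's picture book £11.85: books → 4.75% → £0.56
Greeting card £3.72: other taxable items → 7.25% → £0.27
Laptop £1472.52: consumer electronics → 8.75% → £128.85
Total tax = £1.93 + £54.97 + £5.88 + £0.56 + £0.27 + £128.85 = £192.46

£192.46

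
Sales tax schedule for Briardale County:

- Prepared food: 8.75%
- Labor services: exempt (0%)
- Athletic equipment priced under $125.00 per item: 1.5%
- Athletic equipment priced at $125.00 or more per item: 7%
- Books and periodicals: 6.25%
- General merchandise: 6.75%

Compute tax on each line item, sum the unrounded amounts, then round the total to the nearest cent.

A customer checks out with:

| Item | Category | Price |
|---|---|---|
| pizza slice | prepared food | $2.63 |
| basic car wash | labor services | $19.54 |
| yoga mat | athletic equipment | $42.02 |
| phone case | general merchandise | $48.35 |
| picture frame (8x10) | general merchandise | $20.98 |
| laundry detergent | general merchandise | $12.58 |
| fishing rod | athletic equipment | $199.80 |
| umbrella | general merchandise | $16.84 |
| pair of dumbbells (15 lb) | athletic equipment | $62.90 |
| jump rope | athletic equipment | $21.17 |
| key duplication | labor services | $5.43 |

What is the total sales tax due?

Pizza slice $2.63: prepared food → 8.75% → $0.230125
Basic car wash $19.54: labor services → 0% → $0.00
Yoga mat $42.02: athletic equipment, under $125.00 → 1.5% → $0.6303
Phone case $48.35: general merchandise → 6.75% → $3.263625
Picture frame (8x10) $20.98: general merchandise → 6.75% → $1.41615
Laundry detergent $12.58: general merchandise → 6.75% → $0.84915
Fishing rod $199.80: athletic equipment, $125.00 or more → 7% → $13.986
Umbrella $16.84: general merchandise → 6.75% → $1.1367
Pair of dumbbells (15 lb) $62.90: athletic equipment, under $125.00 → 1.5% → $0.9435
Jump rope $21.17: athletic equipment, under $125.00 → 1.5% → $0.31755
Key duplication $5.43: labor services → 0% → $0.00
Unrounded tax sum = $22.7731 → $22.77

$22.77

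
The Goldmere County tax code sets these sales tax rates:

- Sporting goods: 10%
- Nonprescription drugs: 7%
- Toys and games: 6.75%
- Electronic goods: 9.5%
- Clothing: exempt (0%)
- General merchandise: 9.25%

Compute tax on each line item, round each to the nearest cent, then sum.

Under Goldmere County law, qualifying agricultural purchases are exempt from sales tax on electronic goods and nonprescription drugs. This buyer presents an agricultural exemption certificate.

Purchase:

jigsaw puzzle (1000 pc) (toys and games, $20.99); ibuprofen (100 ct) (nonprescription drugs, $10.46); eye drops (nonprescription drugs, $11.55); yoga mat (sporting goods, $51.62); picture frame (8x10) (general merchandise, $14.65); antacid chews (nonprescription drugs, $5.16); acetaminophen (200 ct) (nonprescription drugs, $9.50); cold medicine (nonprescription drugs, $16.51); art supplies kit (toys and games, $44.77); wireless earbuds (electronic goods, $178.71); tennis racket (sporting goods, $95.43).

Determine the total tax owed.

Jigsaw puzzle (1000 pc) $20.99: toys and games → 6.75% → $1.42
Ibuprofen (100 ct) $10.46: nonprescription drugs, buyer-exempt → 0% → $0.00
Eye drops $11.55: nonprescription drugs, buyer-exempt → 0% → $0.00
Yoga mat $51.62: sporting goods → 10% → $5.16
Picture frame (8x10) $14.65: general merchandise → 9.25% → $1.36
Antacid chews $5.16: nonprescription drugs, buyer-exempt → 0% → $0.00
Acetaminophen (200 ct) $9.50: nonprescription drugs, buyer-exempt → 0% → $0.00
Cold medicine $16.51: nonprescription drugs, buyer-exempt → 0% → $0.00
Art supplies kit $44.77: toys and games → 6.75% → $3.02
Wireless earbuds $178.71: electronic goods, buyer-exempt → 0% → $0.00
Tennis racket $95.43: sporting goods → 10% → $9.54
Total tax = $1.42 + $5.16 + $1.36 + $3.02 + $9.54 = $20.50

$20.50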